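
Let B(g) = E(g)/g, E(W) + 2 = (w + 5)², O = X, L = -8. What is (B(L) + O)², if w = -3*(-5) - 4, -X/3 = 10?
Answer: 61009/16 ≈ 3813.1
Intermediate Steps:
X = -30 (X = -3*10 = -30)
w = 11 (w = 15 - 4 = 11)
O = -30
E(W) = 254 (E(W) = -2 + (11 + 5)² = -2 + 16² = -2 + 256 = 254)
B(g) = 254/g
(B(L) + O)² = (254/(-8) - 30)² = (254*(-⅛) - 30)² = (-127/4 - 30)² = (-247/4)² = 61009/16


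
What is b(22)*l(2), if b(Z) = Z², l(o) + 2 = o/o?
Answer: -484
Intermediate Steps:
l(o) = -1 (l(o) = -2 + o/o = -2 + 1 = -1)
b(22)*l(2) = 22²*(-1) = 484*(-1) = -484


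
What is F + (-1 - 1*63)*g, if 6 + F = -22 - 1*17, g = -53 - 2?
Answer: 3475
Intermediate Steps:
g = -55
F = -45 (F = -6 + (-22 - 1*17) = -6 + (-22 - 17) = -6 - 39 = -45)
F + (-1 - 1*63)*g = -45 + (-1 - 1*63)*(-55) = -45 + (-1 - 63)*(-55) = -45 - 64*(-55) = -45 + 3520 = 3475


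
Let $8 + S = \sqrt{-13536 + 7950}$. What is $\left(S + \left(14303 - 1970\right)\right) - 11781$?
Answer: $544 + 7 i \sqrt{114} \approx 544.0 + 74.74 i$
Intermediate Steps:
$S = -8 + 7 i \sqrt{114}$ ($S = -8 + \sqrt{-13536 + 7950} = -8 + \sqrt{-5586} = -8 + 7 i \sqrt{114} \approx -8.0 + 74.74 i$)
$\left(S + \left(14303 - 1970\right)\right) - 11781 = \left(\left(-8 + 7 i \sqrt{114}\right) + \left(14303 - 1970\right)\right) - 11781 = \left(\left(-8 + 7 i \sqrt{114}\right) + 12333\right) - 11781 = \left(12325 + 7 i \sqrt{114}\right) - 11781 = 544 + 7 i \sqrt{114}$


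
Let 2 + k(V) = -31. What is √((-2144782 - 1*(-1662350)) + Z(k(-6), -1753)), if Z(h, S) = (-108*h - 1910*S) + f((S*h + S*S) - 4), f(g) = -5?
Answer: √2869357 ≈ 1693.9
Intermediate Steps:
k(V) = -33 (k(V) = -2 - 31 = -33)
Z(h, S) = -5 - 1910*S - 108*h (Z(h, S) = (-108*h - 1910*S) - 5 = (-1910*S - 108*h) - 5 = -5 - 1910*S - 108*h)
√((-2144782 - 1*(-1662350)) + Z(k(-6), -1753)) = √((-2144782 - 1*(-1662350)) + (-5 - 1910*(-1753) - 108*(-33))) = √((-2144782 + 1662350) + (-5 + 3348230 + 3564)) = √(-482432 + 3351789) = √2869357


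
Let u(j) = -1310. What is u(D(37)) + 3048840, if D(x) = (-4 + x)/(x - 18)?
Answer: 3047530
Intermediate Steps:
D(x) = (-4 + x)/(-18 + x)
u(D(37)) + 3048840 = -1310 + 3048840 = 3047530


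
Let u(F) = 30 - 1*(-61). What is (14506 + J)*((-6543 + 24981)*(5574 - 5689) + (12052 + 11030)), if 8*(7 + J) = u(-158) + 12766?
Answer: -33779182689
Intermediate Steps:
u(F) = 91 (u(F) = 30 + 61 = 91)
J = 12801/8 (J = -7 + (91 + 12766)/8 = -7 + (1/8)*12857 = -7 + 12857/8 = 12801/8 ≈ 1600.1)
(14506 + J)*((-6543 + 24981)*(5574 - 5689) + (12052 + 11030)) = (14506 + 12801/8)*((-6543 + 24981)*(5574 - 5689) + (12052 + 11030)) = 128849*(18438*(-115) + 23082)/8 = 128849*(-2120370 + 23082)/8 = (128849/8)*(-2097288) = -33779182689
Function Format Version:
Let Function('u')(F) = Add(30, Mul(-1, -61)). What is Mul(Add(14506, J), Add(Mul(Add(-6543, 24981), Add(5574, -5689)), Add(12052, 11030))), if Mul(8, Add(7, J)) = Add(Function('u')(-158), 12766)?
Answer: -33779182689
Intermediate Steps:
Function('u')(F) = 91 (Function('u')(F) = Add(30, 61) = 91)
J = Rational(12801, 8) (J = Add(-7, Mul(Rational(1, 8), Add(91, 12766))) = Add(-7, Mul(Rational(1, 8), 12857)) = Add(-7, Rational(12857, 8)) = Rational(12801, 8) ≈ 1600.1)
Mul(Add(14506, J), Add(Mul(Add(-6543, 24981), Add(5574, -5689)), Add(12052, 11030))) = Mul(Add(14506, Rational(12801, 8)), Add(Mul(Add(-6543, 24981), Add(5574, -5689)), Add(12052, 11030))) = Mul(Rational(128849, 8), Add(Mul(18438, -115), 23082)) = Mul(Rational(128849, 8), Add(-2120370, 23082)) = Mul(Rational(128849, 8), -2097288) = -33779182689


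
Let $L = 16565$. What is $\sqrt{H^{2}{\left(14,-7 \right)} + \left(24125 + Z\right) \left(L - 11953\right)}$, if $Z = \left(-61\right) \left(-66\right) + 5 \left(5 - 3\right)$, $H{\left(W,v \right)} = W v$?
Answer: $2 \sqrt{32472034} \approx 11397.0$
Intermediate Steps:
$Z = 4036$ ($Z = 4026 + 5 \cdot 2 = 4026 + 10 = 4036$)
$\sqrt{H^{2}{\left(14,-7 \right)} + \left(24125 + Z\right) \left(L - 11953\right)} = \sqrt{\left(14 \left(-7\right)\right)^{2} + \left(24125 + 4036\right) \left(16565 - 11953\right)} = \sqrt{\left(-98\right)^{2} + 28161 \cdot 4612} = \sqrt{9604 + 129878532} = \sqrt{129888136} = 2 \sqrt{32472034}$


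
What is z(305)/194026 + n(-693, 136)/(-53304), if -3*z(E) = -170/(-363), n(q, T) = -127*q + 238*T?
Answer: -4239234547781/1877138685576 ≈ -2.2584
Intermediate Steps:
z(E) = -170/1089 (z(E) = -(-170)/(3*(-363)) = -(-170)*(-1)/(3*363) = -⅓*170/363 = -170/1089)
z(305)/194026 + n(-693, 136)/(-53304) = -170/1089/194026 + (-127*(-693) + 238*136)/(-53304) = -170/1089*1/194026 + (88011 + 32368)*(-1/53304) = -85/105647157 + 120379*(-1/53304) = -85/105647157 - 120379/53304 = -4239234547781/1877138685576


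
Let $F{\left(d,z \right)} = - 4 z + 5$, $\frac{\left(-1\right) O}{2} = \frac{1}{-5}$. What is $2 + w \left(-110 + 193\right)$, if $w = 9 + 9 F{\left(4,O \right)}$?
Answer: $\frac{16444}{5} \approx 3288.8$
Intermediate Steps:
$O = \frac{2}{5}$ ($O = - \frac{2}{-5} = \left(-2\right) \left(- \frac{1}{5}\right) = \frac{2}{5} \approx 0.4$)
$F{\left(d,z \right)} = 5 - 4 z$
$w = \frac{198}{5}$ ($w = 9 + 9 \left(5 - \frac{8}{5}\right) = 9 + 9 \cdot \frac{17}{5} = 9 + \frac{153}{5} = \frac{198}{5} \approx 39.6$)
$2 + w \left(-110 + 193\right) = 2 + \frac{198 \left(-110 + 193\right)}{5} = 2 + \frac{198}{5} \cdot 83 = 2 + \frac{16434}{5} = \frac{16444}{5}$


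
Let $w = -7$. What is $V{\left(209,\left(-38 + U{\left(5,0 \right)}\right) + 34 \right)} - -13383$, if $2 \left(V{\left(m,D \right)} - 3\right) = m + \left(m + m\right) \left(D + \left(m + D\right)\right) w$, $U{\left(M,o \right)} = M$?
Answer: $- \frac{590405}{2} \approx -2.952 \cdot 10^{5}$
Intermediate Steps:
$V{\left(m,D \right)} = 3 + \frac{m}{2} - 7 m \left(m + 2 D\right)$ ($V{\left(m,D \right)} = 3 + \frac{m + \left(m + m\right) \left(D + \left(m + D\right)\right) \left(-7\right)}{2} = 3 + \frac{m + 2 m \left(D + \left(D + m\right)\right) \left(-7\right)}{2} = 3 + \frac{m + 2 m \left(m + 2 D\right) \left(-7\right)}{2} = 3 + \frac{m - 14 m \left(m + 2 D\right)}{2} = 3 - \left(- \frac{m}{2} + 7 m \left(m + 2 D\right)\right) = 3 + \frac{m}{2} - 7 m \left(m + 2 D\right)$)
$V{\left(209,\left(-38 + U{\left(5,0 \right)}\right) + 34 \right)} - -13383 = \left(3 + \frac{1}{2} \cdot 209 - 7 \cdot 209^{2} - 14 \left(\left(-38 + 5\right) + 34\right) 209\right) - -13383 = \left(3 + \frac{209}{2} - 305767 - 14 \left(-33 + 34\right) 209\right) + 13383 = \left(3 + \frac{209}{2} - 305767 - 14 \cdot 209\right) + 13383 = \left(3 + \frac{209}{2} - 305767 - 2926\right) + 13383 = - \frac{617171}{2} + 13383 = - \frac{590405}{2}$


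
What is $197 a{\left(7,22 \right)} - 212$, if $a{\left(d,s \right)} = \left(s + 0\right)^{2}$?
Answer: $95136$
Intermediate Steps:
$a{\left(d,s \right)} = s^{2}$
$197 a{\left(7,22 \right)} - 212 = 197 \cdot 22^{2} - 212 = 197 \cdot 484 - 212 = 95348 - 212 = 95136$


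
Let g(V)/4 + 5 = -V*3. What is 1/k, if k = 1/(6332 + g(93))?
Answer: 5196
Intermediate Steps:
g(V) = -20 - 12*V (g(V) = -20 + 4*(-V*3) = -20 + 4*(-3*V) = -20 - 12*V)
k = 1/5196 (k = 1/(6332 + (-20 - 12*93)) = 1/(6332 + (-20 - 1116)) = 1/(6332 - 1136) = 1/5196 ≈ 0.00019246)
1/k = 1/(1/5196) = 5196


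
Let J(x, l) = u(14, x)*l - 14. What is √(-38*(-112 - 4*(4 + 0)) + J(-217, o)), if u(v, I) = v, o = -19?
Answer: 2*√1146 ≈ 67.705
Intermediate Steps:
J(x, l) = -14 + 14*l (J(x, l) = 14*l - 14 = -14 + 14*l)
√(-38*(-112 - 4*(4 + 0)) + J(-217, o)) = √(-38*(-112 - 4*(4 + 0)) + (-14 + 14*(-19))) = √(-38*(-112 - 4*4) + (-14 - 266)) = √(-38*(-112 - 16) - 280) = √(-38*(-128) - 280) = √(4864 - 280) = √4584 = 2*√1146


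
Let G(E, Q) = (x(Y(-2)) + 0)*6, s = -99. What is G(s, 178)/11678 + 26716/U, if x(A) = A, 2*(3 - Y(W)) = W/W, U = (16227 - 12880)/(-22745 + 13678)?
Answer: -2828808274811/39086266 ≈ -72374.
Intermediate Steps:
U = -3347/9067 (U = 3347/(-9067) = 3347*(-1/9067) = -3347/9067 ≈ -0.36914)
Y(W) = 5/2 (Y(W) = 3 - W/(2*W) = 3 - ½*1 = 3 - ½ = 5/2)
G(E, Q) = 15 (G(E, Q) = (5/2 + 0)*6 = (5/2)*6 = 15)
G(s, 178)/11678 + 26716/U = 15/11678 + 26716/(-3347/9067) = 15*(1/11678) + 26716*(-9067/3347) = 15/11678 - 242233972/3347 = -2828808274811/39086266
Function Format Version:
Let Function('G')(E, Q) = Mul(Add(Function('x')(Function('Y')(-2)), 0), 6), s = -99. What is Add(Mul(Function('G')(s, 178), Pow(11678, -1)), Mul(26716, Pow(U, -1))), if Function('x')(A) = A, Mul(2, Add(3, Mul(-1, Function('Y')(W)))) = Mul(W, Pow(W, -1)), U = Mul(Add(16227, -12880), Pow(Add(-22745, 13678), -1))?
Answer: Rational(-2828808274811, 39086266) ≈ -72374.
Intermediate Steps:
U = Rational(-3347, 9067) (U = Mul(3347, Pow(-9067, -1)) = Mul(3347, Rational(-1, 9067)) = Rational(-3347, 9067) ≈ -0.36914)
Function('Y')(W) = Rational(5, 2) (Function('Y')(W) = Add(3, Mul(Rational(-1, 2), Mul(W, Pow(W, -1)))) = Add(3, Mul(Rational(-1, 2), 1)) = Add(3, Rational(-1, 2)) = Rational(5, 2))
Function('G')(E, Q) = 15 (Function('G')(E, Q) = Mul(Add(Rational(5, 2), 0), 6) = Mul(Rational(5, 2), 6) = 15)
Add(Mul(Function('G')(s, 178), Pow(11678, -1)), Mul(26716, Pow(U, -1))) = Add(Mul(15, Pow(11678, -1)), Mul(26716, Pow(Rational(-3347, 9067), -1))) = Add(Mul(15, Rational(1, 11678)), Mul(26716, Rational(-9067, 3347))) = Add(Rational(15, 11678), Rational(-242233972, 3347)) = Rational(-2828808274811, 39086266)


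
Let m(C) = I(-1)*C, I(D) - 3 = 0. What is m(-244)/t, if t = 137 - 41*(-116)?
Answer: -244/1631 ≈ -0.14960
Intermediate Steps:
I(D) = 3 (I(D) = 3 + 0 = 3)
m(C) = 3*C
t = 4893 (t = 137 + 4756 = 4893)
m(-244)/t = (3*(-244))/4893 = -732*1/4893 = -244/1631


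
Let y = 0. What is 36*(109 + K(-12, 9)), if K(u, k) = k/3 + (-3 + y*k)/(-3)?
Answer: 4068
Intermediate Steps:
K(u, k) = 1 + k/3 (K(u, k) = k/3 + (-3 + 0*k)/(-3) = k*(⅓) + (-3 + 0)*(-⅓) = k/3 - 3*(-⅓) = k/3 + 1 = 1 + k/3)
36*(109 + K(-12, 9)) = 36*(109 + (1 + (⅓)*9)) = 36*(109 + (1 + 3)) = 36*(109 + 4) = 36*113 = 4068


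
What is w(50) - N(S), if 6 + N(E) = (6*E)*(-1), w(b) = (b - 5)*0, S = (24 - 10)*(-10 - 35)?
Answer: -3774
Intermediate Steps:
S = -630 (S = 14*(-45) = -630)
w(b) = 0 (w(b) = (-5 + b)*0 = 0)
N(E) = -6 - 6*E (N(E) = -6 + (6*E)*(-1) = -6 - 6*E)
w(50) - N(S) = 0 - (-6 - 6*(-630)) = 0 - (-6 + 3780) = 0 - 1*3774 = 0 - 3774 = -3774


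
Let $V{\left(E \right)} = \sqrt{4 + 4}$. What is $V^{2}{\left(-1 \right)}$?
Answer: $8$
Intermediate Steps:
$V{\left(E \right)} = 2 \sqrt{2}$ ($V{\left(E \right)} = \sqrt{8} = 2 \sqrt{2}$)
$V^{2}{\left(-1 \right)} = \left(2 \sqrt{2}\right)^{2} = 8$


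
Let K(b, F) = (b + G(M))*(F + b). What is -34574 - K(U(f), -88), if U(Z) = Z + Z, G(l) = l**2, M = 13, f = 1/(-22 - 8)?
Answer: -4431736/225 ≈ -19697.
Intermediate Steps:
f = -1/30 (f = 1/(-30) = -1/30 ≈ -0.033333)
U(Z) = 2*Z
K(b, F) = (169 + b)*(F + b) (K(b, F) = (b + 13**2)*(F + b) = (b + 169)*(F + b) = (169 + b)*(F + b))
-34574 - K(U(f), -88) = -34574 - ((2*(-1/30))**2 + 169*(-88) + 169*(2*(-1/30)) - 176*(-1)/30) = -34574 - ((-1/15)**2 - 14872 + 169*(-1/15) - 88*(-1/15)) = -34574 - (1/225 - 14872 - 169/15 + 88/15) = -34574 - 1*(-3347414/225) = -34574 + 3347414/225 = -4431736/225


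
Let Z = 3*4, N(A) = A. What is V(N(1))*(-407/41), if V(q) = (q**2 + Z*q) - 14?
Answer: 407/41 ≈ 9.9268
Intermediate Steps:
Z = 12
V(q) = -14 + q**2 + 12*q (V(q) = (q**2 + 12*q) - 14 = -14 + q**2 + 12*q)
V(N(1))*(-407/41) = (-14 + 1**2 + 12*1)*(-407/41) = (-14 + 1 + 12)*(-407*1/41) = -1*(-407/41) = 407/41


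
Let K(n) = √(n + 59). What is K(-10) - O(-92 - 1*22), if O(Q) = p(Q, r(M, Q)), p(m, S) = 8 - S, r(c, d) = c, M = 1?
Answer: 0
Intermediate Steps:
O(Q) = 7 (O(Q) = 8 - 1*1 = 8 - 1 = 7)
K(n) = √(59 + n)
K(-10) - O(-92 - 1*22) = √(59 - 10) - 1*7 = √49 - 7 = 7 - 7 = 0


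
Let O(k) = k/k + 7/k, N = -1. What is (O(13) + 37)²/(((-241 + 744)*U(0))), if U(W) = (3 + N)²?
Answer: 251001/340028 ≈ 0.73818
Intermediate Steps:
U(W) = 4 (U(W) = (3 - 1)² = 2² = 4)
O(k) = 1 + 7/k
(O(13) + 37)²/(((-241 + 744)*U(0))) = ((7 + 13)/13 + 37)²/(((-241 + 744)*4)) = ((1/13)*20 + 37)²/((503*4)) = (20/13 + 37)²/2012 = (501/13)²*(1/2012) = (251001/169)*(1/2012) = 251001/340028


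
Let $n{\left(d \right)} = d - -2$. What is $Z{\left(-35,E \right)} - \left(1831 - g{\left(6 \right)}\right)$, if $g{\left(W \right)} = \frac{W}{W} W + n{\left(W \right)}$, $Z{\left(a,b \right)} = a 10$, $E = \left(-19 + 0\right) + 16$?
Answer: $-2167$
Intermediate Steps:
$n{\left(d \right)} = 2 + d$ ($n{\left(d \right)} = d + 2 = 2 + d$)
$E = -3$ ($E = -19 + 16 = -3$)
$Z{\left(a,b \right)} = 10 a$
$g{\left(W \right)} = 2 + 2 W$ ($g{\left(W \right)} = \frac{W}{W} W + \left(2 + W\right) = 1 W + \left(2 + W\right) = W + \left(2 + W\right) = 2 + 2 W$)
$Z{\left(-35,E \right)} - \left(1831 - g{\left(6 \right)}\right) = 10 \left(-35\right) - \left(1831 - \left(2 + 2 \cdot 6\right)\right) = -350 - \left(1831 - \left(2 + 12\right)\right) = -350 - \left(1831 - 14\right) = -350 - 1817 = -2167$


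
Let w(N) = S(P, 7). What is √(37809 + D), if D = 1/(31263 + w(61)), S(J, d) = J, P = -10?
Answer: √36929941121534/31253 ≈ 194.45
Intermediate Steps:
w(N) = -10
D = 1/31253 (D = 1/(31263 - 10) = 1/31253 ≈ 3.1997e-5)
√(37809 + D) = √(37809 + 1/31253) = √(1181644678/31253) = √36929941121534/31253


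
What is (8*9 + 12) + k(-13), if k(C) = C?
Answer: 71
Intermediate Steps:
(8*9 + 12) + k(-13) = (8*9 + 12) - 13 = (72 + 12) - 13 = 84 - 13 = 71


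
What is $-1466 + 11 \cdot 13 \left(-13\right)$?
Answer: $-3325$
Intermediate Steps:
$-1466 + 11 \cdot 13 \left(-13\right) = -1466 + 143 \left(-13\right) = -1466 - 1859 = -3325$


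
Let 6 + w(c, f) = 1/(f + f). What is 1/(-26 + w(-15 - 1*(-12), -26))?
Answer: -52/1665 ≈ -0.031231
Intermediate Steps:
w(c, f) = -6 + 1/(2*f) (w(c, f) = -6 + 1/(f + f) = -6 + 1/(2*f))
1/(-26 + w(-15 - 1*(-12), -26)) = 1/(-26 + (-6 + (½)/(-26))) = 1/(-26 + (-6 + (½)*(-1/26))) = 1/(-26 + (-6 - 1/52)) = 1/(-26 - 313/52) = 1/(-1665/52) = -52/1665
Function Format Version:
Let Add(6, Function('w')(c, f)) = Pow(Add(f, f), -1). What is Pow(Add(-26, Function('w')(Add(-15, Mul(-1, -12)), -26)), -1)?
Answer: Rational(-52, 1665) ≈ -0.031231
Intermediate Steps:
Function('w')(c, f) = Add(-6, Mul(Rational(1, 2), Pow(f, -1))) (Function('w')(c, f) = Add(-6, Pow(Add(f, f), -1)) = Add(-6, Pow(Mul(2, f), -1)) = Add(-6, Mul(Rational(1, 2), Pow(f, -1))))
Pow(Add(-26, Function('w')(Add(-15, Mul(-1, -12)), -26)), -1) = Pow(Add(-26, Add(-6, Mul(Rational(1, 2), Pow(-26, -1)))), -1) = Pow(Add(-26, Add(-6, Mul(Rational(1, 2), Rational(-1, 26)))), -1) = Pow(Add(-26, Add(-6, Rational(-1, 52))), -1) = Pow(Add(-26, Rational(-313, 52)), -1) = Pow(Rational(-1665, 52), -1) = Rational(-52, 1665)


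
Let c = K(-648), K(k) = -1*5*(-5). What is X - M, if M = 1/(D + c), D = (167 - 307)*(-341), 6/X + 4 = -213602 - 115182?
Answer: -102563/2617426470 ≈ -3.9185e-5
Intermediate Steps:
X = -1/54798 (X = 6/(-4 + (-213602 - 115182)) = 6/(-4 - 328784) = 6/(-328788) = 6*(-1/328788) = -1/54798 ≈ -1.8249e-5)
D = 47740 (D = -140*(-341) = 47740)
K(k) = 25 (K(k) = -5*(-5) = 25)
c = 25
M = 1/47765 (M = 1/(47740 + 25) = 1/47765 ≈ 2.0936e-5)
X - M = -1/54798 - 1*1/47765 = -1/54798 - 1/47765 = -102563/2617426470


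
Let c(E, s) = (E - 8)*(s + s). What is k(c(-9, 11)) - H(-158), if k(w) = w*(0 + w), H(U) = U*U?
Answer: 114912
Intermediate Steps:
c(E, s) = 2*s*(-8 + E) (c(E, s) = (-8 + E)*(2*s) = 2*s*(-8 + E))
H(U) = U**2
k(w) = w**2 (k(w) = w*w = w**2)
k(c(-9, 11)) - H(-158) = (2*11*(-8 - 9))**2 - 1*(-158)**2 = (2*11*(-17))**2 - 1*24964 = (-374)**2 - 24964 = 139876 - 24964 = 114912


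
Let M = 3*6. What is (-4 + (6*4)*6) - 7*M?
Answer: 14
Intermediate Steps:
M = 18
(-4 + (6*4)*6) - 7*M = (-4 + (6*4)*6) - 7*18 = (-4 + 24*6) - 126 = (-4 + 144) - 126 = 140 - 126 = 14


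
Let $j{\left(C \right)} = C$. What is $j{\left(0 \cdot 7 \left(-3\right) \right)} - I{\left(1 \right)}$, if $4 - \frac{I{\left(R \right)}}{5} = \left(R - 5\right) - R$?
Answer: $-45$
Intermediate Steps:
$I{\left(R \right)} = 45$ ($I{\left(R \right)} = 20 - 5 \left(\left(R - 5\right) - R\right) = 20 - 5 \left(\left(-5 + R\right) - R\right) = 20 - -25 = 20 + 25 = 45$)
$j{\left(0 \cdot 7 \left(-3\right) \right)} - I{\left(1 \right)} = 0 \cdot 7 \left(-3\right) - 45 = 0 \left(-3\right) - 45 = 0 - 45 = -45$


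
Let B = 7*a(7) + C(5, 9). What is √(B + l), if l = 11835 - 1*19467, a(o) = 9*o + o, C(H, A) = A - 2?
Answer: I*√7135 ≈ 84.469*I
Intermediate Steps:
C(H, A) = -2 + A
a(o) = 10*o
B = 497 (B = 7*(10*7) + (-2 + 9) = 7*70 + 7 = 490 + 7 = 497)
l = -7632 (l = 11835 - 19467 = -7632)
√(B + l) = √(497 - 7632) = √(-7135) = I*√7135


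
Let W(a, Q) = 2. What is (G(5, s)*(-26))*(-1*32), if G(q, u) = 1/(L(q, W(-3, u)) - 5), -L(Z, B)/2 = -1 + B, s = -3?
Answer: -832/7 ≈ -118.86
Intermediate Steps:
L(Z, B) = 2 - 2*B (L(Z, B) = -2*(-1 + B) = 2 - 2*B)
G(q, u) = -1/7 (G(q, u) = 1/((2 - 2*2) - 5) = 1/((2 - 4) - 5) = 1/(-2 - 5) = 1/(-7) = -1/7)
(G(5, s)*(-26))*(-1*32) = (-1/7*(-26))*(-1*32) = (26/7)*(-32) = -832/7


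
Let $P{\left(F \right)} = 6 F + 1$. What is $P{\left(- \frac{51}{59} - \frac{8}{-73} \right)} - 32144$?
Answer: $- \frac{138459407}{4307} \approx -32148.0$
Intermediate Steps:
$P{\left(F \right)} = 1 + 6 F$
$P{\left(- \frac{51}{59} - \frac{8}{-73} \right)} - 32144 = \left(1 + 6 \left(- \frac{51}{59} - \frac{8}{-73}\right)\right) - 32144 = \left(1 + 6 \left(\left(-51\right) \frac{1}{59} - - \frac{8}{73}\right)\right) - 32144 = \left(1 + 6 \left(- \frac{51}{59} + \frac{8}{73}\right)\right) - 32144 = \left(1 + 6 \left(- \frac{3251}{4307}\right)\right) - 32144 = \left(1 - \frac{19506}{4307}\right) - 32144 = - \frac{15199}{4307} - 32144 = - \frac{138459407}{4307}$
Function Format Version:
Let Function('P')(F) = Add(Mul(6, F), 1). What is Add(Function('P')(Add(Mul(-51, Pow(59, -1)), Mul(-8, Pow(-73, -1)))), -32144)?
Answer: Rational(-138459407, 4307) ≈ -32148.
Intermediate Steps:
Function('P')(F) = Add(1, Mul(6, F))
Add(Function('P')(Add(Mul(-51, Pow(59, -1)), Mul(-8, Pow(-73, -1)))), -32144) = Add(Add(1, Mul(6, Add(Mul(-51, Pow(59, -1)), Mul(-8, Pow(-73, -1))))), -32144) = Add(Add(1, Mul(6, Add(Mul(-51, Rational(1, 59)), Mul(-8, Rational(-1, 73))))), -32144) = Add(Add(1, Mul(6, Add(Rational(-51, 59), Rational(8, 73)))), -32144) = Add(Add(1, Mul(6, Rational(-3251, 4307))), -32144) = Add(Add(1, Rational(-19506, 4307)), -32144) = Add(Rational(-15199, 4307), -32144) = Rational(-138459407, 4307)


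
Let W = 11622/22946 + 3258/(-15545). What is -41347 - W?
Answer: -49491267244/1196965 ≈ -41347.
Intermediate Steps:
W = 355389/1196965 (W = 11622*(1/22946) + 3258*(-1/15545) = 39/77 - 3258/15545 = 355389/1196965 ≈ 0.29691)
-41347 - W = -41347 - 1*355389/1196965 = -41347 - 355389/1196965 = -49491267244/1196965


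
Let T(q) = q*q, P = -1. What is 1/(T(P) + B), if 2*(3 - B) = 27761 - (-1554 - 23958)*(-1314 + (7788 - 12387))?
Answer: 2/150824703 ≈ 1.3260e-8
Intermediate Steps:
T(q) = q²
B = 150824701/2 (B = 3 - (27761 - (-1554 - 23958)*(-1314 + (7788 - 12387)))/2 = 3 - (27761 - (-25512)*(-1314 - 4599))/2 = 3 - (27761 - (-25512)*(-5913))/2 = 3 - (27761 - 1*150852456)/2 = 3 - (27761 - 150852456)/2 = 3 - ½*(-150824695) = 3 + 150824695/2 = 150824701/2 ≈ 7.5412e+7)
1/(T(P) + B) = 1/((-1)² + 150824701/2) = 1/(1 + 150824701/2) = 1/(150824703/2) = 2/150824703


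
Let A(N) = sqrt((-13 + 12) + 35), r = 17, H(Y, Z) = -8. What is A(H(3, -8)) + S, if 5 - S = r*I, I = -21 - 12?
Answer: 566 + sqrt(34) ≈ 571.83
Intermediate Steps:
I = -33
S = 566 (S = 5 - 17*(-33) = 5 - 1*(-561) = 5 + 561 = 566)
A(N) = sqrt(34) (A(N) = sqrt(-1 + 35) = sqrt(34))
A(H(3, -8)) + S = sqrt(34) + 566 = 566 + sqrt(34)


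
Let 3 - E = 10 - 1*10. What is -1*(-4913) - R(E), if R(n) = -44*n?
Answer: 5045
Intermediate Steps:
E = 3 (E = 3 - (10 - 1*10) = 3 - (10 - 10) = 3 - 1*0 = 3 + 0 = 3)
-1*(-4913) - R(E) = -1*(-4913) - (-44)*3 = 4913 - 1*(-132) = 4913 + 132 = 5045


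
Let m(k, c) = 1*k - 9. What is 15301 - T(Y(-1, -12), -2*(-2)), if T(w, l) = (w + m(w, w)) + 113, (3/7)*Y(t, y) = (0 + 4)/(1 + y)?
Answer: 501557/33 ≈ 15199.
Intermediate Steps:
m(k, c) = -9 + k (m(k, c) = k - 9 = -9 + k)
Y(t, y) = 28/(3*(1 + y)) (Y(t, y) = 7*((0 + 4)/(1 + y))/3 = 7*(4/(1 + y))/3 = 28/(3*(1 + y)))
T(w, l) = 104 + 2*w (T(w, l) = (w + (-9 + w)) + 113 = (-9 + 2*w) + 113 = 104 + 2*w)
15301 - T(Y(-1, -12), -2*(-2)) = 15301 - (104 + 2*(28/(3*(1 - 12)))) = 15301 - (104 + 2*((28/3)/(-11))) = 15301 - (104 + 2*((28/3)*(-1/11))) = 15301 - (104 + 2*(-28/33)) = 15301 - (104 - 56/33) = 15301 - 1*3376/33 = 15301 - 3376/33 = 501557/33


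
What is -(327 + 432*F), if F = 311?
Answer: -134679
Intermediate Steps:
-(327 + 432*F) = -(327 + 432*311) = -(327 + 134352) = -1*134679 = -134679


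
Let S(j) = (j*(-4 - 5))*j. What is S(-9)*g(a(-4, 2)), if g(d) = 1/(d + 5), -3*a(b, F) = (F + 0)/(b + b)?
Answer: -8748/61 ≈ -143.41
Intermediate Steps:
a(b, F) = -F/(6*b) (a(b, F) = -(F + 0)/(3*(b + b)) = -F/(3*(2*b)) = -F*1/(2*b)/3 = -F/(6*b))
g(d) = 1/(5 + d)
S(j) = -9*j² (S(j) = (j*(-9))*j = (-9*j)*j = -9*j²)
S(-9)*g(a(-4, 2)) = (-9*(-9)²)/(5 - ⅙*2/(-4)) = (-9*81)/(5 - ⅙*2*(-¼)) = -729/(5 + 1/12) = -729/61/12 = -729*12/61 = -8748/61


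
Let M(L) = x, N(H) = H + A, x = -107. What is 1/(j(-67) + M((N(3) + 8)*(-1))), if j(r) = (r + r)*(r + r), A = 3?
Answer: 1/17849 ≈ 5.6026e-5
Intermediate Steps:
N(H) = 3 + H (N(H) = H + 3 = 3 + H)
j(r) = 4*r² (j(r) = (2*r)*(2*r) = 4*r²)
M(L) = -107
1/(j(-67) + M((N(3) + 8)*(-1))) = 1/(4*(-67)² - 107) = 1/(4*4489 - 107) = 1/(17956 - 107) = 1/17849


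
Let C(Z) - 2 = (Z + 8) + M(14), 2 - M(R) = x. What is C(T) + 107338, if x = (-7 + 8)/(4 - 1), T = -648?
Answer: 320105/3 ≈ 1.0670e+5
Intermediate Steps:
x = 1/3 ≈ 0.33333
M(R) = 5/3 (M(R) = 2 - 1*1/3 = 2 - 1/3 = 5/3)
C(Z) = 35/3 + Z (C(Z) = 2 + ((Z + 8) + 5/3) = 2 + ((8 + Z) + 5/3) = 2 + (29/3 + Z) = 35/3 + Z)
C(T) + 107338 = (35/3 - 648) + 107338 = -1909/3 + 107338 = 320105/3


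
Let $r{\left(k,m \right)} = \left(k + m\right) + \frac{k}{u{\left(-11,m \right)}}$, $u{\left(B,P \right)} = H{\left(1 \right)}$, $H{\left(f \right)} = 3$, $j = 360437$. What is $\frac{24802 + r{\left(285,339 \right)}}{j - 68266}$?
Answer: $\frac{25521}{292171} \approx 0.08735$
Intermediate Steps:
$u{\left(B,P \right)} = 3$
$r{\left(k,m \right)} = m + \frac{4 k}{3}$ ($r{\left(k,m \right)} = \left(k + m\right) + \frac{k}{3} = m + \frac{4 k}{3}$)
$\frac{24802 + r{\left(285,339 \right)}}{j - 68266} = \frac{24802 + \left(339 + \frac{4}{3} \cdot 285\right)}{360437 - 68266} = \frac{24802 + \left(339 + 380\right)}{292171} = \left(24802 + 719\right) \frac{1}{292171} = 25521 \cdot \frac{1}{292171} = \frac{25521}{292171}$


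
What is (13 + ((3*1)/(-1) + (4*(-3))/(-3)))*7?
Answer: 98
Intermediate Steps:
(13 + ((3*1)/(-1) + (4*(-3))/(-3)))*7 = (13 + (3*(-1) - 12*(-⅓)))*7 = (13 + (-3 + 4))*7 = (13 + 1)*7 = 14*7 = 98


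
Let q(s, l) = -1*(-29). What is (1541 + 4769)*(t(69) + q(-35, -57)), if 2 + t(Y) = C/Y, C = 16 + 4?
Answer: 11881730/69 ≈ 1.7220e+5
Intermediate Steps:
q(s, l) = 29
C = 20
t(Y) = -2 + 20/Y
(1541 + 4769)*(t(69) + q(-35, -57)) = (1541 + 4769)*((-2 + 20/69) + 29) = 6310*((-2 + 20*(1/69)) + 29) = 6310*((-2 + 20/69) + 29) = 6310*(-118/69 + 29) = 6310*(1883/69) = 11881730/69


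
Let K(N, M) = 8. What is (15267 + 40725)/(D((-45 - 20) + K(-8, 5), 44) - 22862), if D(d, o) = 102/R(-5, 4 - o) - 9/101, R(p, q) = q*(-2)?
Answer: -226207680/92357689 ≈ -2.4493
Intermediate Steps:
R(p, q) = -2*q
D(d, o) = -9/101 + 102/(-8 + 2*o) (D(d, o) = 102/((-2*(4 - o))) - 9/101 = 102/(-8 + 2*o) - 9*1/101 = 102/(-8 + 2*o) - 9/101 = -9/101 + 102/(-8 + 2*o))
(15267 + 40725)/(D((-45 - 20) + K(-8, 5), 44) - 22862) = (15267 + 40725)/(3*(1729 - 3*44)/(101*(-4 + 44)) - 22862) = 55992/((3/101)*(1729 - 132)/40 - 22862) = 55992/((3/101)*(1/40)*1597 - 22862) = 55992/(4791/4040 - 22862) = 55992/(-92357689/4040) = 55992*(-4040/92357689) = -226207680/92357689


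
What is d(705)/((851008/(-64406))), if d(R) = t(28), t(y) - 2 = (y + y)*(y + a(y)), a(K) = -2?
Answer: -23475987/212752 ≈ -110.34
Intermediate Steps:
t(y) = 2 + 2*y*(-2 + y) (t(y) = 2 + (y + y)*(y - 2) = 2 + (2*y)*(-2 + y) = 2 + 2*y*(-2 + y))
d(R) = 1458 (d(R) = 2 - 4*28 + 2*28² = 2 - 112 + 2*784 = 2 - 112 + 1568 = 1458)
d(705)/((851008/(-64406))) = 1458/((851008/(-64406))) = 1458/((851008*(-1/64406))) = 1458/(-425504/32203) = 1458*(-32203/425504) = -23475987/212752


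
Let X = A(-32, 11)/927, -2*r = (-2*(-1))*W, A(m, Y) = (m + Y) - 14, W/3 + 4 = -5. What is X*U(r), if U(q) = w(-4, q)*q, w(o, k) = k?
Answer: -2835/103 ≈ -27.524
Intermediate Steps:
W = -27 (W = -12 + 3*(-5) = -12 - 15 = -27)
A(m, Y) = -14 + Y + m (A(m, Y) = (Y + m) - 14 = -14 + Y + m)
r = 27 (r = -(-2*(-1))*(-27)/2 = -(-27) = -½*(-54) = 27)
X = -35/927 (X = (-14 + 11 - 32)/927 = -35*1/927 = -35/927 ≈ -0.037756)
U(q) = q² (U(q) = q*q = q²)
X*U(r) = -35/927*27² = -35/927*729 = -2835/103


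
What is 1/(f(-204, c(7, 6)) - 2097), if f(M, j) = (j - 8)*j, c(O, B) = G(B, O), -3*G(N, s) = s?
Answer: -9/18656 ≈ -0.00048242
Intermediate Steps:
G(N, s) = -s/3
c(O, B) = -O/3
f(M, j) = j*(-8 + j) (f(M, j) = (-8 + j)*j = j*(-8 + j))
1/(f(-204, c(7, 6)) - 2097) = 1/((-1/3*7)*(-8 - 1/3*7) - 2097) = 1/(-7*(-8 - 7/3)/3 - 2097) = 1/(-7/3*(-31/3) - 2097) = 1/(217/9 - 2097) = 1/(-18656/9) = -9/18656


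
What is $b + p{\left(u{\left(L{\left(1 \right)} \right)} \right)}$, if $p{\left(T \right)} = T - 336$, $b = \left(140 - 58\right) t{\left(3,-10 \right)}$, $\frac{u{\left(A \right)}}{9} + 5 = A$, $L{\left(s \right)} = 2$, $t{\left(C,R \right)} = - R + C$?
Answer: $703$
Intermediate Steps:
$t{\left(C,R \right)} = C - R$
$u{\left(A \right)} = -45 + 9 A$
$b = 1066$ ($b = \left(140 - 58\right) \left(3 - -10\right) = 82 \left(3 + 10\right) = 82 \cdot 13 = 1066$)
$p{\left(T \right)} = -336 + T$ ($p{\left(T \right)} = T - 336 = -336 + T$)
$b + p{\left(u{\left(L{\left(1 \right)} \right)} \right)} = 1066 + \left(-336 + \left(-45 + 9 \cdot 2\right)\right) = 1066 + \left(-336 + \left(-45 + 18\right)\right) = 1066 - 363 = 703$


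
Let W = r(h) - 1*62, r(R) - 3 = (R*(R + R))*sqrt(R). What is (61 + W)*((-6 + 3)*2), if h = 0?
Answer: -12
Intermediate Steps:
r(R) = 3 + 2*R**(5/2) (r(R) = 3 + (R*(R + R))*sqrt(R) = 3 + (R*(2*R))*sqrt(R) = 3 + (2*R**2)*sqrt(R) = 3 + 2*R**(5/2))
W = -59 (W = (3 + 2*0**(5/2)) - 1*62 = (3 + 2*0) - 62 = (3 + 0) - 62 = 3 - 62 = -59)
(61 + W)*((-6 + 3)*2) = (61 - 59)*((-6 + 3)*2) = 2*(-3*2) = 2*(-6) = -12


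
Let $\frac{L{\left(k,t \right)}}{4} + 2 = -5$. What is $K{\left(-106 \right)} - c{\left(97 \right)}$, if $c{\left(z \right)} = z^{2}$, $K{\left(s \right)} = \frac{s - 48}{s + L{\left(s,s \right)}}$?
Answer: $- \frac{630326}{67} \approx -9407.8$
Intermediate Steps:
$L{\left(k,t \right)} = -28$ ($L{\left(k,t \right)} = -8 + 4 \left(-5\right) = -8 - 20 = -28$)
$K{\left(s \right)} = \frac{-48 + s}{-28 + s}$ ($K{\left(s \right)} = \frac{s - 48}{s - 28} = \frac{-48 + s}{-28 + s}$)
$K{\left(-106 \right)} - c{\left(97 \right)} = \frac{-48 - 106}{-28 - 106} - 97^{2} = \frac{1}{-134} \left(-154\right) - 9409 = \left(- \frac{1}{134}\right) \left(-154\right) - 9409 = \frac{77}{67} - 9409 = - \frac{630326}{67}$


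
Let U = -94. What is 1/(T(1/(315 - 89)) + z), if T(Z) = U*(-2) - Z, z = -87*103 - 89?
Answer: -226/2002813 ≈ -0.00011284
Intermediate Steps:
z = -9050 (z = -8961 - 89 = -9050)
T(Z) = 188 - Z (T(Z) = -94*(-2) - Z = 188 - Z)
1/(T(1/(315 - 89)) + z) = 1/((188 - 1/(315 - 89)) - 9050) = 1/((188 - 1/226) - 9050) = 1/(42487/226 - 9050) = 1/(-2002813/226) = -226/2002813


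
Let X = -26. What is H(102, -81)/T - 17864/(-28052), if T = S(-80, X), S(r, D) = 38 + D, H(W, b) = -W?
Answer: -110289/14026 ≈ -7.8632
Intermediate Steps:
T = 12 (T = 38 - 26 = 12)
H(102, -81)/T - 17864/(-28052) = -1*102/12 - 17864/(-28052) = -102*1/12 - 17864*(-1/28052) = -17/2 + 4466/7013 = -110289/14026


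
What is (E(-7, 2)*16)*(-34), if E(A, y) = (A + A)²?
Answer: -106624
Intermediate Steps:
E(A, y) = 4*A² (E(A, y) = (2*A)² = 4*A²)
(E(-7, 2)*16)*(-34) = ((4*(-7)²)*16)*(-34) = ((4*49)*16)*(-34) = (196*16)*(-34) = 3136*(-34) = -106624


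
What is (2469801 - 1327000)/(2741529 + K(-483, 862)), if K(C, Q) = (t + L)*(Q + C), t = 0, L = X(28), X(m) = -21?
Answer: 1142801/2733570 ≈ 0.41806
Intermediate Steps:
L = -21
K(C, Q) = -21*C - 21*Q (K(C, Q) = (0 - 21)*(Q + C) = -21*(C + Q) = -21*C - 21*Q)
(2469801 - 1327000)/(2741529 + K(-483, 862)) = (2469801 - 1327000)/(2741529 + (-21*(-483) - 21*862)) = 1142801/(2741529 + (10143 - 18102)) = 1142801/(2741529 - 7959) = 1142801/2733570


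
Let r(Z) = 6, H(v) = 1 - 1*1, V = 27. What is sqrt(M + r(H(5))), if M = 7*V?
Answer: sqrt(195) ≈ 13.964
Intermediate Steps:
H(v) = 0 (H(v) = 1 - 1 = 0)
M = 189 (M = 7*27 = 189)
sqrt(M + r(H(5))) = sqrt(189 + 6) = sqrt(195)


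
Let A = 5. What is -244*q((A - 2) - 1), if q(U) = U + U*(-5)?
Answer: 1952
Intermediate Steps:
q(U) = -4*U (q(U) = U - 5*U = -4*U)
-244*q((A - 2) - 1) = -(-976)*((5 - 2) - 1) = -(-976)*(3 - 1) = -(-976)*2 = -244*(-8) = 1952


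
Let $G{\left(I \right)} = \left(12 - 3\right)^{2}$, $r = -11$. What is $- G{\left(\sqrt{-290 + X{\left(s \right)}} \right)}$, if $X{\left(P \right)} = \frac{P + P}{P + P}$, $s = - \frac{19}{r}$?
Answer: $-81$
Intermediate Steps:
$s = \frac{19}{11}$ ($s = - \frac{19}{-11} = \left(-19\right) \left(- \frac{1}{11}\right) = \frac{19}{11} \approx 1.7273$)
$X{\left(P \right)} = 1$ ($X{\left(P \right)} = \frac{2 P}{2 P} = 2 P \frac{1}{2 P} = 1$)
$G{\left(I \right)} = 81$ ($G{\left(I \right)} = 9^{2} = 81$)
$- G{\left(\sqrt{-290 + X{\left(s \right)}} \right)} = \left(-1\right) 81 = -81$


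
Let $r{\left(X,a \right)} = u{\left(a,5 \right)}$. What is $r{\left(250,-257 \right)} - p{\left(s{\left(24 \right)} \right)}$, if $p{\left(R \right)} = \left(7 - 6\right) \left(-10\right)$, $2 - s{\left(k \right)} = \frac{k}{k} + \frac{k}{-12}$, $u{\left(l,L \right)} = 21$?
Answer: $31$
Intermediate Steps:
$r{\left(X,a \right)} = 21$
$s{\left(k \right)} = 1 + \frac{k}{12}$ ($s{\left(k \right)} = 2 - \left(\frac{k}{k} + \frac{k}{-12}\right) = 2 - \left(1 + k \left(- \frac{1}{12}\right)\right) = 2 - \left(1 - \frac{k}{12}\right) = 2 + \left(-1 + \frac{k}{12}\right) = 1 + \frac{k}{12}$)
$p{\left(R \right)} = -10$ ($p{\left(R \right)} = 1 \left(-10\right) = -10$)
$r{\left(250,-257 \right)} - p{\left(s{\left(24 \right)} \right)} = 21 - -10 = 21 + 10 = 31$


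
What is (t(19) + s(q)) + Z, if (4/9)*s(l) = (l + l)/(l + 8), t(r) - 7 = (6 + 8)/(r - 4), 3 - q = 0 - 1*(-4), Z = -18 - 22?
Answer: -6869/210 ≈ -32.710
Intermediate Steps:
Z = -40
q = -1 (q = 3 - (0 - 1*(-4)) = 3 - (0 + 4) = 3 - 1*4 = 3 - 4 = -1)
t(r) = 7 + 14/(-4 + r) (t(r) = 7 + (6 + 8)/(r - 4) = 7 + 14/(-4 + r))
s(l) = 9*l/(2*(8 + l)) (s(l) = 9*((l + l)/(l + 8))/4 = 9*((2*l)/(8 + l))/4 = 9*(2*l/(8 + l))/4 = 9*l/(2*(8 + l)))
(t(19) + s(q)) + Z = (7*(-2 + 19)/(-4 + 19) + (9/2)*(-1)/(8 - 1)) - 40 = (7*17/15 + (9/2)*(-1)/7) - 40 = (7*(1/15)*17 + (9/2)*(-1)*(1/7)) - 40 = (119/15 - 9/14) - 40 = 1531/210 - 40 = -6869/210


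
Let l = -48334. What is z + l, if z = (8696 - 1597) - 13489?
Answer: -54724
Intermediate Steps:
z = -6390 (z = 7099 - 13489 = -6390)
z + l = -6390 - 48334 = -54724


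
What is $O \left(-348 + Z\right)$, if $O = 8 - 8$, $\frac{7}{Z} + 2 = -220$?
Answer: $0$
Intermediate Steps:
$Z = - \frac{7}{222}$ ($Z = \frac{7}{-2 - 220} = \frac{7}{-222} = 7 \left(- \frac{1}{222}\right) = - \frac{7}{222} \approx -0.031532$)
$O = 0$ ($O = 8 - 8 = 0$)
$O \left(-348 + Z\right) = 0 \left(-348 - \frac{7}{222}\right) = 0 \left(- \frac{77263}{222}\right) = 0$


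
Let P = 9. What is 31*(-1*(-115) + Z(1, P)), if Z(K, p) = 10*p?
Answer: 6355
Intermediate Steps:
31*(-1*(-115) + Z(1, P)) = 31*(-1*(-115) + 10*9) = 31*(115 + 90) = 31*205 = 6355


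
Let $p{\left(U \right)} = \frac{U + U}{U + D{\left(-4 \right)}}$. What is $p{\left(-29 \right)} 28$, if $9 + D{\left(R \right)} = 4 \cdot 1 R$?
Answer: $\frac{812}{27} \approx 30.074$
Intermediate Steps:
$D{\left(R \right)} = -9 + 4 R$ ($D{\left(R \right)} = -9 + 4 \cdot 1 R = -9 + 4 R$)
$p{\left(U \right)} = \frac{2 U}{-25 + U}$ ($p{\left(U \right)} = \frac{U + U}{U + \left(-9 + 4 \left(-4\right)\right)} = \frac{2 U}{U - 25} = \frac{2 U}{-25 + U}$)
$p{\left(-29 \right)} 28 = 2 \left(-29\right) \frac{1}{-25 - 29} \cdot 28 = 2 \left(-29\right) \frac{1}{-54} \cdot 28 = 2 \left(-29\right) \left(- \frac{1}{54}\right) 28 = \frac{29}{27} \cdot 28 = \frac{812}{27}$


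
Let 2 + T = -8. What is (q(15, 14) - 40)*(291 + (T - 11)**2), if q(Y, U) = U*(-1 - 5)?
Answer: -90768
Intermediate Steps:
T = -10 (T = -2 - 8 = -10)
q(Y, U) = -6*U (q(Y, U) = U*(-6) = -6*U)
(q(15, 14) - 40)*(291 + (T - 11)**2) = (-6*14 - 40)*(291 + (-10 - 11)**2) = (-84 - 40)*(291 + (-21)**2) = -124*(291 + 441) = -124*732 = -90768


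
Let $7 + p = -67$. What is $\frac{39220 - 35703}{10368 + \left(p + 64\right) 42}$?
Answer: $\frac{3517}{9948} \approx 0.35354$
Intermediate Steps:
$p = -74$ ($p = -7 - 67 = -74$)
$\frac{39220 - 35703}{10368 + \left(p + 64\right) 42} = \frac{39220 - 35703}{10368 + \left(-74 + 64\right) 42} = \frac{3517}{10368 - 420} = \frac{3517}{9948}$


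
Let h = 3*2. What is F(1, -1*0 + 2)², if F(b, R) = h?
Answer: 36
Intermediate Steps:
h = 6
F(b, R) = 6
F(1, -1*0 + 2)² = 6² = 36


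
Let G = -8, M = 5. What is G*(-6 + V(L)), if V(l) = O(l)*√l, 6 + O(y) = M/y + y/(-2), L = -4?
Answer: 48 + 84*I ≈ 48.0 + 84.0*I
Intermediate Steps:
O(y) = -6 + 5/y - y/2 (O(y) = -6 + (5/y + y/(-2)) = -6 + (5/y + y*(-½)) = -6 + (5/y - y/2) = -6 + 5/y - y/2)
V(l) = √l*(-6 + 5/l - l/2) (V(l) = (-6 + 5/l - l/2)*√l = √l*(-6 + 5/l - l/2))
G*(-6 + V(L)) = -8*(-6 + (10 - 1*(-4)*(12 - 4))/(2*√(-4))) = -8*(-6 + (-I/2)*(10 - 1*(-4)*8)/2) = -8*(-6 + (-I/2)*(10 + 32)/2) = -8*(-6 + (½)*(-I/2)*42) = -8*(-6 - 21*I/2) = 48 + 84*I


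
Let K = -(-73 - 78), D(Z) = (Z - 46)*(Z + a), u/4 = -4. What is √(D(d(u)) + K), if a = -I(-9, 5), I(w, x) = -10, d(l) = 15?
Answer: 4*I*√39 ≈ 24.98*I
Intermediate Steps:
u = -16 (u = 4*(-4) = -16)
a = 10 (a = -1*(-10) = 10)
D(Z) = (-46 + Z)*(10 + Z) (D(Z) = (Z - 46)*(Z + 10) = (-46 + Z)*(10 + Z))
K = 151 (K = -1*(-151) = 151)
√(D(d(u)) + K) = √((-460 + 15² - 36*15) + 151) = √((-460 + 225 - 540) + 151) = √(-775 + 151) = √(-624) = 4*I*√39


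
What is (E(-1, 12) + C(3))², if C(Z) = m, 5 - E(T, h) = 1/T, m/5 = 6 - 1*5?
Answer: 121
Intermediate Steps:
m = 5 (m = 5*(6 - 1*5) = 5*(6 - 5) = 5*1 = 5)
E(T, h) = 5 - 1/T
C(Z) = 5
(E(-1, 12) + C(3))² = ((5 - 1/(-1)) + 5)² = ((5 - 1*(-1)) + 5)² = ((5 + 1) + 5)² = (6 + 5)² = 11² = 121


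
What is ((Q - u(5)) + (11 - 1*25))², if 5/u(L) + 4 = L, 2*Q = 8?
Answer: 225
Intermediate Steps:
Q = 4 (Q = (½)*8 = 4)
u(L) = 5/(-4 + L)
((Q - u(5)) + (11 - 1*25))² = ((4 - 5/(-4 + 5)) + (11 - 1*25))² = ((4 - 5/1) + (11 - 25))² = ((4 - 5) - 14)² = (-1 - 14)² = (-15)² = 225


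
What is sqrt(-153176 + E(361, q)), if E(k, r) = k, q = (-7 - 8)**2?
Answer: I*sqrt(152815) ≈ 390.92*I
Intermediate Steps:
q = 225 (q = (-15)**2 = 225)
sqrt(-153176 + E(361, q)) = sqrt(-153176 + 361) = sqrt(-152815) = I*sqrt(152815)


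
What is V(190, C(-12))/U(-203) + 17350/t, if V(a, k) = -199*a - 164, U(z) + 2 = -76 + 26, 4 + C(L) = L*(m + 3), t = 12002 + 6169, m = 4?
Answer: 345463877/472446 ≈ 731.22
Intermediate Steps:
t = 18171
C(L) = -4 + 7*L (C(L) = -4 + L*(4 + 3) = -4 + L*7 = -4 + 7*L)
U(z) = -52 (U(z) = -2 + (-76 + 26) = -2 - 50 = -52)
V(a, k) = -164 - 199*a
V(190, C(-12))/U(-203) + 17350/t = (-164 - 199*190)/(-52) + 17350/18171 = (-164 - 37810)*(-1/52) + 17350*(1/18171) = -37974*(-1/52) + 17350/18171 = 18987/26 + 17350/18171 = 345463877/472446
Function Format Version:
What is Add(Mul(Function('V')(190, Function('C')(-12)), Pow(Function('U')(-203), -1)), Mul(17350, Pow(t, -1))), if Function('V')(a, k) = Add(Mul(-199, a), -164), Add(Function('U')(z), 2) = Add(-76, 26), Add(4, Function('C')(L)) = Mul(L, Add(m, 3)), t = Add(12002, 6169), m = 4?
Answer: Rational(345463877, 472446) ≈ 731.22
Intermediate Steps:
t = 18171
Function('C')(L) = Add(-4, Mul(7, L)) (Function('C')(L) = Add(-4, Mul(L, Add(4, 3))) = Add(-4, Mul(L, 7)) = Add(-4, Mul(7, L)))
Function('U')(z) = -52 (Function('U')(z) = Add(-2, Add(-76, 26)) = Add(-2, -50) = -52)
Function('V')(a, k) = Add(-164, Mul(-199, a))
Add(Mul(Function('V')(190, Function('C')(-12)), Pow(Function('U')(-203), -1)), Mul(17350, Pow(t, -1))) = Add(Mul(Add(-164, Mul(-199, 190)), Pow(-52, -1)), Mul(17350, Pow(18171, -1))) = Add(Mul(Add(-164, -37810), Rational(-1, 52)), Mul(17350, Rational(1, 18171))) = Add(Mul(-37974, Rational(-1, 52)), Rational(17350, 18171)) = Add(Rational(18987, 26), Rational(17350, 18171)) = Rational(345463877, 472446)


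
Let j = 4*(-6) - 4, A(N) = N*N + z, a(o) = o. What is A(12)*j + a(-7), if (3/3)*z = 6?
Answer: -4207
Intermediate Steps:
z = 6
A(N) = 6 + N**2 (A(N) = N*N + 6 = N**2 + 6 = 6 + N**2)
j = -28 (j = -24 - 4 = -28)
A(12)*j + a(-7) = (6 + 12**2)*(-28) - 7 = (6 + 144)*(-28) - 7 = 150*(-28) - 7 = -4200 - 7 = -4207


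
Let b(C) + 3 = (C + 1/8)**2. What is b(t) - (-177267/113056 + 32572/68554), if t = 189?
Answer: 277205051836143/7750441024 ≈ 35766.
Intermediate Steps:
b(C) = -3 + (1/8 + C)**2 (b(C) = -3 + (C + 1/8)**2 = -3 + (1/8 + C)**2)
b(t) - (-177267/113056 + 32572/68554) = (-3 + (1 + 8*189)**2/64) - (-177267/113056 + 32572/68554) = (-3 + (1 + 1512)**2/64) - (-177267*1/113056 + 32572*(1/68554)) = (-3 + (1/64)*1513**2) - (-177267/113056 + 16286/34277) = (-3 + (1/64)*2289169) - 1*(-4234950943/3875220512) = (-3 + 2289169/64) + 4234950943/3875220512 = 2288977/64 + 4234950943/3875220512 = 277205051836143/7750441024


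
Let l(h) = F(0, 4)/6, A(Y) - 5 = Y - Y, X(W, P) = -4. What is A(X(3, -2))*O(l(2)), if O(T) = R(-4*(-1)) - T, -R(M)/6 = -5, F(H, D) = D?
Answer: 440/3 ≈ 146.67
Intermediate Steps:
R(M) = 30 (R(M) = -6*(-5) = 30)
A(Y) = 5 (A(Y) = 5 + (Y - Y) = 5 + 0 = 5)
l(h) = 2/3 (l(h) = 4/6 = 4*(1/6) = 2/3)
O(T) = 30 - T
A(X(3, -2))*O(l(2)) = 5*(30 - 1*2/3) = 5*(30 - 2/3) = 5*(88/3) = 440/3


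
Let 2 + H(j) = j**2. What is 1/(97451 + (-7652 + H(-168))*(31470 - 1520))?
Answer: 1/616168951 ≈ 1.6229e-9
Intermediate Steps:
H(j) = -2 + j**2
1/(97451 + (-7652 + H(-168))*(31470 - 1520)) = 1/(97451 + (-7652 + (-2 + (-168)**2))*(31470 - 1520)) = 1/(97451 + (-7652 + (-2 + 28224))*29950) = 1/(97451 + (-7652 + 28222)*29950) = 1/(97451 + 20570*29950) = 1/(97451 + 616071500) = 1/616168951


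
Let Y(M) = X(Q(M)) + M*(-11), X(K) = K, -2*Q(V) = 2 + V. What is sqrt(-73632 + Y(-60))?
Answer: I*sqrt(72943) ≈ 270.08*I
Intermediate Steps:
Q(V) = -1 - V/2 (Q(V) = -(2 + V)/2 = -1 - V/2)
Y(M) = -1 - 23*M/2 (Y(M) = (-1 - M/2) + M*(-11) = (-1 - M/2) - 11*M = -1 - 23*M/2)
sqrt(-73632 + Y(-60)) = sqrt(-73632 + (-1 - 23/2*(-60))) = sqrt(-73632 + (-1 + 690)) = sqrt(-73632 + 689) = sqrt(-72943) = I*sqrt(72943)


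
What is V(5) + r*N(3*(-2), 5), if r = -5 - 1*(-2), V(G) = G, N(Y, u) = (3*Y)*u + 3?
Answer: 266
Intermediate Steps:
N(Y, u) = 3 + 3*Y*u (N(Y, u) = 3*Y*u + 3 = 3 + 3*Y*u)
r = -3 (r = -5 + 2 = -3)
V(5) + r*N(3*(-2), 5) = 5 - 3*(3 + 3*(3*(-2))*5) = 5 - 3*(3 + 3*(-6)*5) = 5 - 3*(3 - 90) = 5 - 3*(-87) = 5 + 261 = 266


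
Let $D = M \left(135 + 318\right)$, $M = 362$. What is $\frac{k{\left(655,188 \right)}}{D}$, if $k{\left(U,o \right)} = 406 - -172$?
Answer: $\frac{289}{81993} \approx 0.0035247$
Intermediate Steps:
$k{\left(U,o \right)} = 578$ ($k{\left(U,o \right)} = 406 + 172 = 578$)
$D = 163986$ ($D = 362 \left(135 + 318\right) = 362 \cdot 453 = 163986$)
$\frac{k{\left(655,188 \right)}}{D} = \frac{578}{163986} = 578 \cdot \frac{1}{163986} = \frac{289}{81993}$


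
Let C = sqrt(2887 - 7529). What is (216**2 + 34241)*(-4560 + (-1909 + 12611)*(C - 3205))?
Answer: -2775128709590 + 865759694*I*sqrt(4642) ≈ -2.7751e+12 + 5.8986e+10*I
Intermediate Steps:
C = I*sqrt(4642) (C = sqrt(-4642) = I*sqrt(4642) ≈ 68.132*I)
(216**2 + 34241)*(-4560 + (-1909 + 12611)*(C - 3205)) = (216**2 + 34241)*(-4560 + (-1909 + 12611)*(I*sqrt(4642) - 3205)) = (46656 + 34241)*(-4560 + 10702*(-3205 + I*sqrt(4642))) = 80897*(-4560 + (-34299910 + 10702*I*sqrt(4642))) = 80897*(-34304470 + 10702*I*sqrt(4642)) = -2775128709590 + 865759694*I*sqrt(4642)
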